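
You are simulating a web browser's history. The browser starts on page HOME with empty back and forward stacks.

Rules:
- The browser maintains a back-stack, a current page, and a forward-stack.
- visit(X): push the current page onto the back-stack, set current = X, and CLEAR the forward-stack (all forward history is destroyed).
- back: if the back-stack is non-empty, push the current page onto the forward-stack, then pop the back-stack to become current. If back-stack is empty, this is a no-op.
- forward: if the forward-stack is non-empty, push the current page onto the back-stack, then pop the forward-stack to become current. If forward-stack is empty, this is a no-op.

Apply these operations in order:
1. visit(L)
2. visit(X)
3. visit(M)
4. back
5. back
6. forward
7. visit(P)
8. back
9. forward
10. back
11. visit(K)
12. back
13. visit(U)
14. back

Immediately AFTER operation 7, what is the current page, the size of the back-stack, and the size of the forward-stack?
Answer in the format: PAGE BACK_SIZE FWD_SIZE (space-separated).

After 1 (visit(L)): cur=L back=1 fwd=0
After 2 (visit(X)): cur=X back=2 fwd=0
After 3 (visit(M)): cur=M back=3 fwd=0
After 4 (back): cur=X back=2 fwd=1
After 5 (back): cur=L back=1 fwd=2
After 6 (forward): cur=X back=2 fwd=1
After 7 (visit(P)): cur=P back=3 fwd=0

P 3 0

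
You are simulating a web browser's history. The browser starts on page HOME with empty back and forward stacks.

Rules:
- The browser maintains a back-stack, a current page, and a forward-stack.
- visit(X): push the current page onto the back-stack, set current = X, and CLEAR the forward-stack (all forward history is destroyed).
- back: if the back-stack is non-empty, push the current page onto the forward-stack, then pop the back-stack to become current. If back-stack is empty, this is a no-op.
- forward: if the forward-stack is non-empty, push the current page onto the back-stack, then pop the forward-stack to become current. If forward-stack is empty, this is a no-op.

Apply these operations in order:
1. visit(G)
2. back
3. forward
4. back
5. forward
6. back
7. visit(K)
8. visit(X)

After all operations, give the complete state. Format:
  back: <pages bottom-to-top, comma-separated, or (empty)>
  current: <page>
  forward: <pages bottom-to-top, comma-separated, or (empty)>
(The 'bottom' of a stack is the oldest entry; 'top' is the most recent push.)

Answer: back: HOME,K
current: X
forward: (empty)

Derivation:
After 1 (visit(G)): cur=G back=1 fwd=0
After 2 (back): cur=HOME back=0 fwd=1
After 3 (forward): cur=G back=1 fwd=0
After 4 (back): cur=HOME back=0 fwd=1
After 5 (forward): cur=G back=1 fwd=0
After 6 (back): cur=HOME back=0 fwd=1
After 7 (visit(K)): cur=K back=1 fwd=0
After 8 (visit(X)): cur=X back=2 fwd=0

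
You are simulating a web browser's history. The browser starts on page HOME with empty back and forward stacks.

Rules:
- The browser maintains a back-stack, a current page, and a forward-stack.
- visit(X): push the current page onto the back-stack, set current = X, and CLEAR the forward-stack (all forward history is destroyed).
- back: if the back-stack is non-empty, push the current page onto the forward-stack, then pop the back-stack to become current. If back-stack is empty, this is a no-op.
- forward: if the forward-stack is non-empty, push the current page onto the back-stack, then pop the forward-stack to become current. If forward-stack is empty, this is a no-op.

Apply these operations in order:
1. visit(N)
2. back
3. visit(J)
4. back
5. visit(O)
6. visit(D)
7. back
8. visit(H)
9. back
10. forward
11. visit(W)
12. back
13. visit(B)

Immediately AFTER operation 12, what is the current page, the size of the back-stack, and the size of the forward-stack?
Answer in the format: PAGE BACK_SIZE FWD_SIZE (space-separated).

After 1 (visit(N)): cur=N back=1 fwd=0
After 2 (back): cur=HOME back=0 fwd=1
After 3 (visit(J)): cur=J back=1 fwd=0
After 4 (back): cur=HOME back=0 fwd=1
After 5 (visit(O)): cur=O back=1 fwd=0
After 6 (visit(D)): cur=D back=2 fwd=0
After 7 (back): cur=O back=1 fwd=1
After 8 (visit(H)): cur=H back=2 fwd=0
After 9 (back): cur=O back=1 fwd=1
After 10 (forward): cur=H back=2 fwd=0
After 11 (visit(W)): cur=W back=3 fwd=0
After 12 (back): cur=H back=2 fwd=1

H 2 1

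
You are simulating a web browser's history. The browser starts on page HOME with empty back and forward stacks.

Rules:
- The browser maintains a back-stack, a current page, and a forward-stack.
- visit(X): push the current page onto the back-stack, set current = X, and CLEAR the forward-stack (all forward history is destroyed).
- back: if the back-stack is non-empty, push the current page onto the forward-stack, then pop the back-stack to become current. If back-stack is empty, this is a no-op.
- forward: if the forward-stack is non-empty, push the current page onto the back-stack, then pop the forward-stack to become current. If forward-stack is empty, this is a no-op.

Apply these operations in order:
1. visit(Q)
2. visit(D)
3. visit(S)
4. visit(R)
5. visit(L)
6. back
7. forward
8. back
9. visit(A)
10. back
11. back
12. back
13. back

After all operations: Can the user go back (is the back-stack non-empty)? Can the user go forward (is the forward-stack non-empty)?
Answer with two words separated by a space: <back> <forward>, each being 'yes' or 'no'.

Answer: yes yes

Derivation:
After 1 (visit(Q)): cur=Q back=1 fwd=0
After 2 (visit(D)): cur=D back=2 fwd=0
After 3 (visit(S)): cur=S back=3 fwd=0
After 4 (visit(R)): cur=R back=4 fwd=0
After 5 (visit(L)): cur=L back=5 fwd=0
After 6 (back): cur=R back=4 fwd=1
After 7 (forward): cur=L back=5 fwd=0
After 8 (back): cur=R back=4 fwd=1
After 9 (visit(A)): cur=A back=5 fwd=0
After 10 (back): cur=R back=4 fwd=1
After 11 (back): cur=S back=3 fwd=2
After 12 (back): cur=D back=2 fwd=3
After 13 (back): cur=Q back=1 fwd=4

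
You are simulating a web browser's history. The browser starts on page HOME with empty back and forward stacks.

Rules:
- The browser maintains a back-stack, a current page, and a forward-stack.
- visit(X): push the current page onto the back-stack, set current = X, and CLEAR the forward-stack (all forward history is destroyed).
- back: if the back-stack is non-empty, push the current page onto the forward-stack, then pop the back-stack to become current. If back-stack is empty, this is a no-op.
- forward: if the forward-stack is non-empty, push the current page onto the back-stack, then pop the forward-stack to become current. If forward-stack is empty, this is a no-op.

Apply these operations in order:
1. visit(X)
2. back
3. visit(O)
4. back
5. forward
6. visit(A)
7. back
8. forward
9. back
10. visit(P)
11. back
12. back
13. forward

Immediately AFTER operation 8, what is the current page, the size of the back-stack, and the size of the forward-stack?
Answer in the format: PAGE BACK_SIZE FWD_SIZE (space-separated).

After 1 (visit(X)): cur=X back=1 fwd=0
After 2 (back): cur=HOME back=0 fwd=1
After 3 (visit(O)): cur=O back=1 fwd=0
After 4 (back): cur=HOME back=0 fwd=1
After 5 (forward): cur=O back=1 fwd=0
After 6 (visit(A)): cur=A back=2 fwd=0
After 7 (back): cur=O back=1 fwd=1
After 8 (forward): cur=A back=2 fwd=0

A 2 0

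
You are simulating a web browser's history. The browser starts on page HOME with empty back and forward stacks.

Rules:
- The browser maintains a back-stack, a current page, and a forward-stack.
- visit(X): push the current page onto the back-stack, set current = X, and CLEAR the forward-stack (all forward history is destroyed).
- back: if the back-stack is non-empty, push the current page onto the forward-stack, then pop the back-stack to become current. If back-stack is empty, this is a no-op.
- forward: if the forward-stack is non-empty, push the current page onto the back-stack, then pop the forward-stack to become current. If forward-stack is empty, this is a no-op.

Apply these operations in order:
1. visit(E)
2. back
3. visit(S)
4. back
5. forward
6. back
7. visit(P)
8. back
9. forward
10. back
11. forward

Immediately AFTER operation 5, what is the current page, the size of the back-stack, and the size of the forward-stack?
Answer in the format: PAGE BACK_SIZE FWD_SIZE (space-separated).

After 1 (visit(E)): cur=E back=1 fwd=0
After 2 (back): cur=HOME back=0 fwd=1
After 3 (visit(S)): cur=S back=1 fwd=0
After 4 (back): cur=HOME back=0 fwd=1
After 5 (forward): cur=S back=1 fwd=0

S 1 0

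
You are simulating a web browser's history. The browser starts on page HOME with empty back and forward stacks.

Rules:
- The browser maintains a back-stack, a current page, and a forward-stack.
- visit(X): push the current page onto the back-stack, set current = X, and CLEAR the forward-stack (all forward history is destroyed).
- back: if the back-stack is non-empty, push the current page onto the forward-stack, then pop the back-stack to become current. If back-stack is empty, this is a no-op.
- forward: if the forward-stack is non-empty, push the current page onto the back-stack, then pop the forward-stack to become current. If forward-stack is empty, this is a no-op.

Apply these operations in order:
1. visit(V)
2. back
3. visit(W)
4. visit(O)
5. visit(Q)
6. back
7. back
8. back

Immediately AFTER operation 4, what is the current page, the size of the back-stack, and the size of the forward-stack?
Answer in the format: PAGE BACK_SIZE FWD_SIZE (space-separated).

After 1 (visit(V)): cur=V back=1 fwd=0
After 2 (back): cur=HOME back=0 fwd=1
After 3 (visit(W)): cur=W back=1 fwd=0
After 4 (visit(O)): cur=O back=2 fwd=0

O 2 0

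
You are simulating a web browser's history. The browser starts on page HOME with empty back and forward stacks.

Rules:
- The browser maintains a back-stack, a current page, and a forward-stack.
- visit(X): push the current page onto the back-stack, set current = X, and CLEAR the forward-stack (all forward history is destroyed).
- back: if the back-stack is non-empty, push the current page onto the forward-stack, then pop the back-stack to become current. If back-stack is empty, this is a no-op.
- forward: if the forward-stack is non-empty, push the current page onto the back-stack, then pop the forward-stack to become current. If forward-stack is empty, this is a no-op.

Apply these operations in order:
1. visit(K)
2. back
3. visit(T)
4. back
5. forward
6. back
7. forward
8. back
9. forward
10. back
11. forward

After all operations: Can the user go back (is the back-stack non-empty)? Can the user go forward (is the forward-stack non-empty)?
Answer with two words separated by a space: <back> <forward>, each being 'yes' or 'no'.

Answer: yes no

Derivation:
After 1 (visit(K)): cur=K back=1 fwd=0
After 2 (back): cur=HOME back=0 fwd=1
After 3 (visit(T)): cur=T back=1 fwd=0
After 4 (back): cur=HOME back=0 fwd=1
After 5 (forward): cur=T back=1 fwd=0
After 6 (back): cur=HOME back=0 fwd=1
After 7 (forward): cur=T back=1 fwd=0
After 8 (back): cur=HOME back=0 fwd=1
After 9 (forward): cur=T back=1 fwd=0
After 10 (back): cur=HOME back=0 fwd=1
After 11 (forward): cur=T back=1 fwd=0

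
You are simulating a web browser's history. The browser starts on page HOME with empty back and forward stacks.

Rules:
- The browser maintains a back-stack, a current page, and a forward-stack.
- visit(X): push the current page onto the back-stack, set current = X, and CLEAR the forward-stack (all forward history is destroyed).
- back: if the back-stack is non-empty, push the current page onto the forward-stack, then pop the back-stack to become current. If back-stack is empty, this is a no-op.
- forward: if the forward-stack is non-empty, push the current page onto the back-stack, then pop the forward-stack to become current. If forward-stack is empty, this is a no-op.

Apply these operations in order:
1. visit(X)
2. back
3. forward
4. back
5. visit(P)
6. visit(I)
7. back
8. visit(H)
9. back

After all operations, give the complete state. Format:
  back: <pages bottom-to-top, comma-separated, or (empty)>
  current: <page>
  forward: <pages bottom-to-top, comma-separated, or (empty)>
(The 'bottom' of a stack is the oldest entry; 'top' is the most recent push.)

After 1 (visit(X)): cur=X back=1 fwd=0
After 2 (back): cur=HOME back=0 fwd=1
After 3 (forward): cur=X back=1 fwd=0
After 4 (back): cur=HOME back=0 fwd=1
After 5 (visit(P)): cur=P back=1 fwd=0
After 6 (visit(I)): cur=I back=2 fwd=0
After 7 (back): cur=P back=1 fwd=1
After 8 (visit(H)): cur=H back=2 fwd=0
After 9 (back): cur=P back=1 fwd=1

Answer: back: HOME
current: P
forward: H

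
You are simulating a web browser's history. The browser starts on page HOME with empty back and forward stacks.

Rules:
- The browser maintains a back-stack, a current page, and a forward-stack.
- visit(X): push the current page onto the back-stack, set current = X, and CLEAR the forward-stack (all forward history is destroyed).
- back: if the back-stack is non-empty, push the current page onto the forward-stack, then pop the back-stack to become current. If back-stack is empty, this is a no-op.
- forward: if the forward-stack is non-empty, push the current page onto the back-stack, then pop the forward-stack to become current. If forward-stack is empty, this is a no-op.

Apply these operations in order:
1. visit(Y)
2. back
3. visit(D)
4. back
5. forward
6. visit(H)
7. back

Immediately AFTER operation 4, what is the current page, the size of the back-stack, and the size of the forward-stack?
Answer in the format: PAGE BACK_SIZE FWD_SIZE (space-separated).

After 1 (visit(Y)): cur=Y back=1 fwd=0
After 2 (back): cur=HOME back=0 fwd=1
After 3 (visit(D)): cur=D back=1 fwd=0
After 4 (back): cur=HOME back=0 fwd=1

HOME 0 1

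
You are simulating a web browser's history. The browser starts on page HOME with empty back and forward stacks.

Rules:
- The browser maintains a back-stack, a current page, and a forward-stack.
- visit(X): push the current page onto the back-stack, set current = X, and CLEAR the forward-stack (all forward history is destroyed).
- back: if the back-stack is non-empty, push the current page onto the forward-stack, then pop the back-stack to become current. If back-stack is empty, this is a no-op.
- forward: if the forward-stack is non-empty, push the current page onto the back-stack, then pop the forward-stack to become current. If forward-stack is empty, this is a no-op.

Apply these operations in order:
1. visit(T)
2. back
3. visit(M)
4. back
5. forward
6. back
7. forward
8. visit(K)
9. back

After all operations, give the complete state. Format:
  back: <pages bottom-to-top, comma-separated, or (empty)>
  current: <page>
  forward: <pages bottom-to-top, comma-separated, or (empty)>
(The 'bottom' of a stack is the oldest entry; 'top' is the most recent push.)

After 1 (visit(T)): cur=T back=1 fwd=0
After 2 (back): cur=HOME back=0 fwd=1
After 3 (visit(M)): cur=M back=1 fwd=0
After 4 (back): cur=HOME back=0 fwd=1
After 5 (forward): cur=M back=1 fwd=0
After 6 (back): cur=HOME back=0 fwd=1
After 7 (forward): cur=M back=1 fwd=0
After 8 (visit(K)): cur=K back=2 fwd=0
After 9 (back): cur=M back=1 fwd=1

Answer: back: HOME
current: M
forward: K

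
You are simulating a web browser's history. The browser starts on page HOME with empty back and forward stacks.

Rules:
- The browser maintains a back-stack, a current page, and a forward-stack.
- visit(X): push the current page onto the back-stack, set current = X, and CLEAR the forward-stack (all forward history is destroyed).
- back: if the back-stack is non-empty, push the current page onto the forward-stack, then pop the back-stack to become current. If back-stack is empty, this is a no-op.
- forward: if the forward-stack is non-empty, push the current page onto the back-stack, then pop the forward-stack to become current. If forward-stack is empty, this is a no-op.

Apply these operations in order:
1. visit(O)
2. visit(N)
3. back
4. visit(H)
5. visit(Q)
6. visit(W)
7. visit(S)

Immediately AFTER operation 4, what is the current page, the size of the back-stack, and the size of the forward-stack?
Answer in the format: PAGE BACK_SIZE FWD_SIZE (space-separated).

After 1 (visit(O)): cur=O back=1 fwd=0
After 2 (visit(N)): cur=N back=2 fwd=0
After 3 (back): cur=O back=1 fwd=1
After 4 (visit(H)): cur=H back=2 fwd=0

H 2 0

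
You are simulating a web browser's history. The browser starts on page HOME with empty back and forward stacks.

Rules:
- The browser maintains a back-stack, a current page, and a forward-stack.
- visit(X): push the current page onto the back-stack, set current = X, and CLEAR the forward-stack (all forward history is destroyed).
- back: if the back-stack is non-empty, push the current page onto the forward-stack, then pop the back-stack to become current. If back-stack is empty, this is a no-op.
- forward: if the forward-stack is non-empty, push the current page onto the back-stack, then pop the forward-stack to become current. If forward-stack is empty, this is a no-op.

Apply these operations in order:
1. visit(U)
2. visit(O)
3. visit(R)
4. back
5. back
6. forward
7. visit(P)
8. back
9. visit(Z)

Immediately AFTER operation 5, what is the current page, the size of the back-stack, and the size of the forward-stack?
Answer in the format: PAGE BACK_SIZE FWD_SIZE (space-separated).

After 1 (visit(U)): cur=U back=1 fwd=0
After 2 (visit(O)): cur=O back=2 fwd=0
After 3 (visit(R)): cur=R back=3 fwd=0
After 4 (back): cur=O back=2 fwd=1
After 5 (back): cur=U back=1 fwd=2

U 1 2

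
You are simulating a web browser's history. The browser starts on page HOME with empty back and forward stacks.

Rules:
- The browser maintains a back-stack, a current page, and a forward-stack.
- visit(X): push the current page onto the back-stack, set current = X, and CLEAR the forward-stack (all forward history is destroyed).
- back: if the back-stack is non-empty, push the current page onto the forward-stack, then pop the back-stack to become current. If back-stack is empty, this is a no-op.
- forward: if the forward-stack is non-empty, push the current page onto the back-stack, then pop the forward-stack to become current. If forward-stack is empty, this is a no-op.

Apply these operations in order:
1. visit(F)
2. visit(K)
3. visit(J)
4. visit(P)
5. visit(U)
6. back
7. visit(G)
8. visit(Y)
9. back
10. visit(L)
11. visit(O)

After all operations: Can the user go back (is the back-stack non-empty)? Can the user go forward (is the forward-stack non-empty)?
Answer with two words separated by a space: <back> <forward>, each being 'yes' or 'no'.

Answer: yes no

Derivation:
After 1 (visit(F)): cur=F back=1 fwd=0
After 2 (visit(K)): cur=K back=2 fwd=0
After 3 (visit(J)): cur=J back=3 fwd=0
After 4 (visit(P)): cur=P back=4 fwd=0
After 5 (visit(U)): cur=U back=5 fwd=0
After 6 (back): cur=P back=4 fwd=1
After 7 (visit(G)): cur=G back=5 fwd=0
After 8 (visit(Y)): cur=Y back=6 fwd=0
After 9 (back): cur=G back=5 fwd=1
After 10 (visit(L)): cur=L back=6 fwd=0
After 11 (visit(O)): cur=O back=7 fwd=0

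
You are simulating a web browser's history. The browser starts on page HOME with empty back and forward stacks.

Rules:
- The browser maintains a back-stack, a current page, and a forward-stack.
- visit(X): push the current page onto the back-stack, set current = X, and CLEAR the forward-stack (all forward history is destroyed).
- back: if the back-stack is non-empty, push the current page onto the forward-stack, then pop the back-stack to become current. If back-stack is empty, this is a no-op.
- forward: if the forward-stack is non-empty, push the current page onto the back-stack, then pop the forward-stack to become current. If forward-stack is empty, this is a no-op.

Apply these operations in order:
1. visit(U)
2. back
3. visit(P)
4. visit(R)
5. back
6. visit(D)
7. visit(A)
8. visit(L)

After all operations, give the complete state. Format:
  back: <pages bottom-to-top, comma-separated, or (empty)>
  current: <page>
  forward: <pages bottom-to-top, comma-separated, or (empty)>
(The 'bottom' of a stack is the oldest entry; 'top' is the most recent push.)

Answer: back: HOME,P,D,A
current: L
forward: (empty)

Derivation:
After 1 (visit(U)): cur=U back=1 fwd=0
After 2 (back): cur=HOME back=0 fwd=1
After 3 (visit(P)): cur=P back=1 fwd=0
After 4 (visit(R)): cur=R back=2 fwd=0
After 5 (back): cur=P back=1 fwd=1
After 6 (visit(D)): cur=D back=2 fwd=0
After 7 (visit(A)): cur=A back=3 fwd=0
After 8 (visit(L)): cur=L back=4 fwd=0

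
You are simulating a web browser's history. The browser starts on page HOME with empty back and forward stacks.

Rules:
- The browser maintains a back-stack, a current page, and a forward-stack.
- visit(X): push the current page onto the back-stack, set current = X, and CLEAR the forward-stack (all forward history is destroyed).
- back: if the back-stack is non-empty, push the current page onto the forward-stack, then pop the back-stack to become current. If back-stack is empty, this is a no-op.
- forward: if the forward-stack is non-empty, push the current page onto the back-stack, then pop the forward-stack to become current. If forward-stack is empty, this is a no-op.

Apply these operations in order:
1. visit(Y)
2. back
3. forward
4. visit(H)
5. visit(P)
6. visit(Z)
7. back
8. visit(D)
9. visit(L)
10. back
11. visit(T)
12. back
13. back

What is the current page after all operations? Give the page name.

Answer: P

Derivation:
After 1 (visit(Y)): cur=Y back=1 fwd=0
After 2 (back): cur=HOME back=0 fwd=1
After 3 (forward): cur=Y back=1 fwd=0
After 4 (visit(H)): cur=H back=2 fwd=0
After 5 (visit(P)): cur=P back=3 fwd=0
After 6 (visit(Z)): cur=Z back=4 fwd=0
After 7 (back): cur=P back=3 fwd=1
After 8 (visit(D)): cur=D back=4 fwd=0
After 9 (visit(L)): cur=L back=5 fwd=0
After 10 (back): cur=D back=4 fwd=1
After 11 (visit(T)): cur=T back=5 fwd=0
After 12 (back): cur=D back=4 fwd=1
After 13 (back): cur=P back=3 fwd=2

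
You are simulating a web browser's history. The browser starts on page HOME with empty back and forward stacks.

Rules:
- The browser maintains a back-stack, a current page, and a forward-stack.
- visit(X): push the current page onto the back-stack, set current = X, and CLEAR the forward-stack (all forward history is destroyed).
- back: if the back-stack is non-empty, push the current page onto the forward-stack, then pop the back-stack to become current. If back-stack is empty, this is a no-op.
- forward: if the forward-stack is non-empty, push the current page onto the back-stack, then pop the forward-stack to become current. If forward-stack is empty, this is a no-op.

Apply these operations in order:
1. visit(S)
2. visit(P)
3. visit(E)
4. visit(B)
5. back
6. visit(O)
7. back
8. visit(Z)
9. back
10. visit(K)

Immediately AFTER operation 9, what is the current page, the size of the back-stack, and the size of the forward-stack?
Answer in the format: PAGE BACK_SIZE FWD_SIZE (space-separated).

After 1 (visit(S)): cur=S back=1 fwd=0
After 2 (visit(P)): cur=P back=2 fwd=0
After 3 (visit(E)): cur=E back=3 fwd=0
After 4 (visit(B)): cur=B back=4 fwd=0
After 5 (back): cur=E back=3 fwd=1
After 6 (visit(O)): cur=O back=4 fwd=0
After 7 (back): cur=E back=3 fwd=1
After 8 (visit(Z)): cur=Z back=4 fwd=0
After 9 (back): cur=E back=3 fwd=1

E 3 1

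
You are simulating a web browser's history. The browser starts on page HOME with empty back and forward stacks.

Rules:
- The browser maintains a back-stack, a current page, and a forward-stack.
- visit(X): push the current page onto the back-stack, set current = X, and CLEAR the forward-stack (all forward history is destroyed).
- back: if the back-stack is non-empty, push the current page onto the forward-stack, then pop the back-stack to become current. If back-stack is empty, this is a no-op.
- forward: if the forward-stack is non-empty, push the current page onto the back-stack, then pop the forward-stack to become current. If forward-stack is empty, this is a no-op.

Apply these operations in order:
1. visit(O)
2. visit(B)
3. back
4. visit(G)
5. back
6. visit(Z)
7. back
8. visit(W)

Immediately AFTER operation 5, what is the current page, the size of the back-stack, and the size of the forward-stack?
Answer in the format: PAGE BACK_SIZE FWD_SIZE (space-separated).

After 1 (visit(O)): cur=O back=1 fwd=0
After 2 (visit(B)): cur=B back=2 fwd=0
After 3 (back): cur=O back=1 fwd=1
After 4 (visit(G)): cur=G back=2 fwd=0
After 5 (back): cur=O back=1 fwd=1

O 1 1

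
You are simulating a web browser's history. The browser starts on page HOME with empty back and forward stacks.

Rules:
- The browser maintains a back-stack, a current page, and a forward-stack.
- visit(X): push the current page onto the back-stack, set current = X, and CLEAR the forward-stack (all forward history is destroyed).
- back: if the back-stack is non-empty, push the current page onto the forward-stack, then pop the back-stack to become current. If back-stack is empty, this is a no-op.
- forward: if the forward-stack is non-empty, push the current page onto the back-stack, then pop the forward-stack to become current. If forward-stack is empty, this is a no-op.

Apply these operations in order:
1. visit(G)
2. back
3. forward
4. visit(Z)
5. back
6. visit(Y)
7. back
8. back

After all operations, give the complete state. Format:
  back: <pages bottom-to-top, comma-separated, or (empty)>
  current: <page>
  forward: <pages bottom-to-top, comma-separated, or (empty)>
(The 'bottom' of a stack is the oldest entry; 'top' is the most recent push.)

Answer: back: (empty)
current: HOME
forward: Y,G

Derivation:
After 1 (visit(G)): cur=G back=1 fwd=0
After 2 (back): cur=HOME back=0 fwd=1
After 3 (forward): cur=G back=1 fwd=0
After 4 (visit(Z)): cur=Z back=2 fwd=0
After 5 (back): cur=G back=1 fwd=1
After 6 (visit(Y)): cur=Y back=2 fwd=0
After 7 (back): cur=G back=1 fwd=1
After 8 (back): cur=HOME back=0 fwd=2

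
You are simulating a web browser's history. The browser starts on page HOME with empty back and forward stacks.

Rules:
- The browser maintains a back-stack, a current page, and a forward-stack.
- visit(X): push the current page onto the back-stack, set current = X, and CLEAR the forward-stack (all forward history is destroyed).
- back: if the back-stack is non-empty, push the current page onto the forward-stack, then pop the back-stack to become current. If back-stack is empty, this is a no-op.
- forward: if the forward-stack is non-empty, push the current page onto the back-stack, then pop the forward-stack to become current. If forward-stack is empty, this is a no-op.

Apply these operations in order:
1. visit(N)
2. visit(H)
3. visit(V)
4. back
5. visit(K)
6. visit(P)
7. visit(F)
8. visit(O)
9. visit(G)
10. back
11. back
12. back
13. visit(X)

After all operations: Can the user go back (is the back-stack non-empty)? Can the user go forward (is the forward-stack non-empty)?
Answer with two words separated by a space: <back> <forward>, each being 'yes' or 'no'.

After 1 (visit(N)): cur=N back=1 fwd=0
After 2 (visit(H)): cur=H back=2 fwd=0
After 3 (visit(V)): cur=V back=3 fwd=0
After 4 (back): cur=H back=2 fwd=1
After 5 (visit(K)): cur=K back=3 fwd=0
After 6 (visit(P)): cur=P back=4 fwd=0
After 7 (visit(F)): cur=F back=5 fwd=0
After 8 (visit(O)): cur=O back=6 fwd=0
After 9 (visit(G)): cur=G back=7 fwd=0
After 10 (back): cur=O back=6 fwd=1
After 11 (back): cur=F back=5 fwd=2
After 12 (back): cur=P back=4 fwd=3
After 13 (visit(X)): cur=X back=5 fwd=0

Answer: yes no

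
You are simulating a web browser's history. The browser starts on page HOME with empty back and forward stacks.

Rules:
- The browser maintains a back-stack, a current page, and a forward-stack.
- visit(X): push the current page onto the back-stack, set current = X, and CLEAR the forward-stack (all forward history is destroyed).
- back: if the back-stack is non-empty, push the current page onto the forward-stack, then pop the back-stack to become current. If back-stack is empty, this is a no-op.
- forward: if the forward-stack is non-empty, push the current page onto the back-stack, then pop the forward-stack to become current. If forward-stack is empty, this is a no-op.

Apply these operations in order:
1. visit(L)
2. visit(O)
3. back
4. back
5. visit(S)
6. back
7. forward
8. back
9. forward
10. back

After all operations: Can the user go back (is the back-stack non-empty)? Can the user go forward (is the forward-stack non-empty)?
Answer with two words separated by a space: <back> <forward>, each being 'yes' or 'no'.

After 1 (visit(L)): cur=L back=1 fwd=0
After 2 (visit(O)): cur=O back=2 fwd=0
After 3 (back): cur=L back=1 fwd=1
After 4 (back): cur=HOME back=0 fwd=2
After 5 (visit(S)): cur=S back=1 fwd=0
After 6 (back): cur=HOME back=0 fwd=1
After 7 (forward): cur=S back=1 fwd=0
After 8 (back): cur=HOME back=0 fwd=1
After 9 (forward): cur=S back=1 fwd=0
After 10 (back): cur=HOME back=0 fwd=1

Answer: no yes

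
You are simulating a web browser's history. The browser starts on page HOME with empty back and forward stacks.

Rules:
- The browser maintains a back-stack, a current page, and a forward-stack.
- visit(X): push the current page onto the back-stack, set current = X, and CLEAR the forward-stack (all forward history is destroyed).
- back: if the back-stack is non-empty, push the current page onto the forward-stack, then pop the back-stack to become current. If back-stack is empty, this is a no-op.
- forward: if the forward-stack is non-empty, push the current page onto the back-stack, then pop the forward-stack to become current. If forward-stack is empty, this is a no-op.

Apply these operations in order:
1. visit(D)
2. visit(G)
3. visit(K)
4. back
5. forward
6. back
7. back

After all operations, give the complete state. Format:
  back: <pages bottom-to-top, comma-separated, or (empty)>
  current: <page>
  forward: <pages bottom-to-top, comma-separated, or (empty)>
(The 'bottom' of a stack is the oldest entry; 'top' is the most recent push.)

Answer: back: HOME
current: D
forward: K,G

Derivation:
After 1 (visit(D)): cur=D back=1 fwd=0
After 2 (visit(G)): cur=G back=2 fwd=0
After 3 (visit(K)): cur=K back=3 fwd=0
After 4 (back): cur=G back=2 fwd=1
After 5 (forward): cur=K back=3 fwd=0
After 6 (back): cur=G back=2 fwd=1
After 7 (back): cur=D back=1 fwd=2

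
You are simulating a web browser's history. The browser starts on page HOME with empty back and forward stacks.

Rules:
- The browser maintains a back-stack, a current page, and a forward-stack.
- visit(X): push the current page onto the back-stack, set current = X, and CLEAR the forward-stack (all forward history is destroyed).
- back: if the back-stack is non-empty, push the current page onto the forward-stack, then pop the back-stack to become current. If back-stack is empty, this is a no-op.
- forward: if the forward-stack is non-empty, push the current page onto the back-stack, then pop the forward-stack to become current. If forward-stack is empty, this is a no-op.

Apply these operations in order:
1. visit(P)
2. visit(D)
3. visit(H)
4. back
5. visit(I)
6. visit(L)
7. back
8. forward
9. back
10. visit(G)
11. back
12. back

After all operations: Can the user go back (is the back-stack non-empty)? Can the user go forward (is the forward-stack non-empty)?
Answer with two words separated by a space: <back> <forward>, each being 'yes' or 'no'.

Answer: yes yes

Derivation:
After 1 (visit(P)): cur=P back=1 fwd=0
After 2 (visit(D)): cur=D back=2 fwd=0
After 3 (visit(H)): cur=H back=3 fwd=0
After 4 (back): cur=D back=2 fwd=1
After 5 (visit(I)): cur=I back=3 fwd=0
After 6 (visit(L)): cur=L back=4 fwd=0
After 7 (back): cur=I back=3 fwd=1
After 8 (forward): cur=L back=4 fwd=0
After 9 (back): cur=I back=3 fwd=1
After 10 (visit(G)): cur=G back=4 fwd=0
After 11 (back): cur=I back=3 fwd=1
After 12 (back): cur=D back=2 fwd=2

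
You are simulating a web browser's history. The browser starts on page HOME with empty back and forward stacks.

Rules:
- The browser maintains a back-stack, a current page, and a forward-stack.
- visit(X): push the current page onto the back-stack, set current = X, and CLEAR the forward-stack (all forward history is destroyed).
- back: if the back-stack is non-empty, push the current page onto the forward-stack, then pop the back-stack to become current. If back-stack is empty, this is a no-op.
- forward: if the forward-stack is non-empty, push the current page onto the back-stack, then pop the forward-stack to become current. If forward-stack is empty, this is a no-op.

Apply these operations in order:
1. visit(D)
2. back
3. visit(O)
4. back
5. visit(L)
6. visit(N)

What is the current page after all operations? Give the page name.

After 1 (visit(D)): cur=D back=1 fwd=0
After 2 (back): cur=HOME back=0 fwd=1
After 3 (visit(O)): cur=O back=1 fwd=0
After 4 (back): cur=HOME back=0 fwd=1
After 5 (visit(L)): cur=L back=1 fwd=0
After 6 (visit(N)): cur=N back=2 fwd=0

Answer: N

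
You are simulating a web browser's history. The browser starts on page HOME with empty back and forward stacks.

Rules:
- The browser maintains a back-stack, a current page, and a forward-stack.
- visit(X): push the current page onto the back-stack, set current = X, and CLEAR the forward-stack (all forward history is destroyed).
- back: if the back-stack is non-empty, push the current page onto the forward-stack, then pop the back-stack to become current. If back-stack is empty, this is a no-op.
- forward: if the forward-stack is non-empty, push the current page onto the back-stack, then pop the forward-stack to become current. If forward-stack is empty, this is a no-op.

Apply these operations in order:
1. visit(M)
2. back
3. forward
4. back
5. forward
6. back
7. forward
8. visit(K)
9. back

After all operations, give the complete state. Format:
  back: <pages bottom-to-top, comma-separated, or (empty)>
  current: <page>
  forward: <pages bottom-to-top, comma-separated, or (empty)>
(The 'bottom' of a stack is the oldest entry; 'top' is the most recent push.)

After 1 (visit(M)): cur=M back=1 fwd=0
After 2 (back): cur=HOME back=0 fwd=1
After 3 (forward): cur=M back=1 fwd=0
After 4 (back): cur=HOME back=0 fwd=1
After 5 (forward): cur=M back=1 fwd=0
After 6 (back): cur=HOME back=0 fwd=1
After 7 (forward): cur=M back=1 fwd=0
After 8 (visit(K)): cur=K back=2 fwd=0
After 9 (back): cur=M back=1 fwd=1

Answer: back: HOME
current: M
forward: K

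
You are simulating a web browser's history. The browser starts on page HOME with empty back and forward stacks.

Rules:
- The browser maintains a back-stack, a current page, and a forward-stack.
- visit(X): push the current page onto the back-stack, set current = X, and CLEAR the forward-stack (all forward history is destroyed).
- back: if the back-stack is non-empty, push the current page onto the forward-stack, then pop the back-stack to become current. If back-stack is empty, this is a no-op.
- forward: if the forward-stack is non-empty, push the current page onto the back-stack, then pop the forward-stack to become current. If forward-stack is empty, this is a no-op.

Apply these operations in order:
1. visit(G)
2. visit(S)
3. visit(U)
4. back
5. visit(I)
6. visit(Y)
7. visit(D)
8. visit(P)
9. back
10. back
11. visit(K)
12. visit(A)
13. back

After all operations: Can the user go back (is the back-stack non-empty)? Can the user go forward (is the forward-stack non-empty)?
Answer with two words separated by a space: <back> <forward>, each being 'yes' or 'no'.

After 1 (visit(G)): cur=G back=1 fwd=0
After 2 (visit(S)): cur=S back=2 fwd=0
After 3 (visit(U)): cur=U back=3 fwd=0
After 4 (back): cur=S back=2 fwd=1
After 5 (visit(I)): cur=I back=3 fwd=0
After 6 (visit(Y)): cur=Y back=4 fwd=0
After 7 (visit(D)): cur=D back=5 fwd=0
After 8 (visit(P)): cur=P back=6 fwd=0
After 9 (back): cur=D back=5 fwd=1
After 10 (back): cur=Y back=4 fwd=2
After 11 (visit(K)): cur=K back=5 fwd=0
After 12 (visit(A)): cur=A back=6 fwd=0
After 13 (back): cur=K back=5 fwd=1

Answer: yes yes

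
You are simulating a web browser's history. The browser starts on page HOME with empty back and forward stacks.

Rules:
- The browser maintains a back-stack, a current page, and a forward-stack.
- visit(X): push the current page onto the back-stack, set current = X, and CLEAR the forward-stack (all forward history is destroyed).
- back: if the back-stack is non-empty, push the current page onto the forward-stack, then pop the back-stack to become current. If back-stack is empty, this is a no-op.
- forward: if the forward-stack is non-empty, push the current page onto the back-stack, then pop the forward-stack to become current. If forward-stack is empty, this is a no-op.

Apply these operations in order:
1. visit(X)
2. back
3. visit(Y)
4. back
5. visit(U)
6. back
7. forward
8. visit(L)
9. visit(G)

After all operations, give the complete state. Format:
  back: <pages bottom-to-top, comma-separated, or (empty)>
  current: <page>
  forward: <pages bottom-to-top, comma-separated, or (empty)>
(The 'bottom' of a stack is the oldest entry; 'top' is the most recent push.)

After 1 (visit(X)): cur=X back=1 fwd=0
After 2 (back): cur=HOME back=0 fwd=1
After 3 (visit(Y)): cur=Y back=1 fwd=0
After 4 (back): cur=HOME back=0 fwd=1
After 5 (visit(U)): cur=U back=1 fwd=0
After 6 (back): cur=HOME back=0 fwd=1
After 7 (forward): cur=U back=1 fwd=0
After 8 (visit(L)): cur=L back=2 fwd=0
After 9 (visit(G)): cur=G back=3 fwd=0

Answer: back: HOME,U,L
current: G
forward: (empty)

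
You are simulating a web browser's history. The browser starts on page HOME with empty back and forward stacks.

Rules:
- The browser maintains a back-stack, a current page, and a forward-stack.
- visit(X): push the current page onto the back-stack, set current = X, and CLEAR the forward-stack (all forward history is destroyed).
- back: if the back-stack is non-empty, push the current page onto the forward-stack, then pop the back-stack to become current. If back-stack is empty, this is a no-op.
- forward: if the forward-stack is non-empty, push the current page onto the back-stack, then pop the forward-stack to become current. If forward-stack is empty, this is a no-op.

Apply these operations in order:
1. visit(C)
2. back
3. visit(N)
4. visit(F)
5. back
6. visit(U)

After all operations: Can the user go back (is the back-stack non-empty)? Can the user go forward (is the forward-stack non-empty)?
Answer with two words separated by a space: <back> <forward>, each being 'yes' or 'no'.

Answer: yes no

Derivation:
After 1 (visit(C)): cur=C back=1 fwd=0
After 2 (back): cur=HOME back=0 fwd=1
After 3 (visit(N)): cur=N back=1 fwd=0
After 4 (visit(F)): cur=F back=2 fwd=0
After 5 (back): cur=N back=1 fwd=1
After 6 (visit(U)): cur=U back=2 fwd=0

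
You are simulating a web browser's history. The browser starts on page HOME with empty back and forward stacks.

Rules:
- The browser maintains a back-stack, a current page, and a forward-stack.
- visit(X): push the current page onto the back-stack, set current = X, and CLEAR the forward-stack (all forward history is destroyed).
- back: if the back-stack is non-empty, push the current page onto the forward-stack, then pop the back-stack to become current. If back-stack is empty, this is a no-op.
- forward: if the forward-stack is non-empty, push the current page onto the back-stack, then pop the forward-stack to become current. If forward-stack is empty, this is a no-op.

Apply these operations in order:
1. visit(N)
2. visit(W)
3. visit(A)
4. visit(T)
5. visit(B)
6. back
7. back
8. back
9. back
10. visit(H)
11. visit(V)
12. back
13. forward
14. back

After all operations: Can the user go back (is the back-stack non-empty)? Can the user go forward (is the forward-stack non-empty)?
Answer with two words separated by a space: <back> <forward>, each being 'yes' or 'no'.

Answer: yes yes

Derivation:
After 1 (visit(N)): cur=N back=1 fwd=0
After 2 (visit(W)): cur=W back=2 fwd=0
After 3 (visit(A)): cur=A back=3 fwd=0
After 4 (visit(T)): cur=T back=4 fwd=0
After 5 (visit(B)): cur=B back=5 fwd=0
After 6 (back): cur=T back=4 fwd=1
After 7 (back): cur=A back=3 fwd=2
After 8 (back): cur=W back=2 fwd=3
After 9 (back): cur=N back=1 fwd=4
After 10 (visit(H)): cur=H back=2 fwd=0
After 11 (visit(V)): cur=V back=3 fwd=0
After 12 (back): cur=H back=2 fwd=1
After 13 (forward): cur=V back=3 fwd=0
After 14 (back): cur=H back=2 fwd=1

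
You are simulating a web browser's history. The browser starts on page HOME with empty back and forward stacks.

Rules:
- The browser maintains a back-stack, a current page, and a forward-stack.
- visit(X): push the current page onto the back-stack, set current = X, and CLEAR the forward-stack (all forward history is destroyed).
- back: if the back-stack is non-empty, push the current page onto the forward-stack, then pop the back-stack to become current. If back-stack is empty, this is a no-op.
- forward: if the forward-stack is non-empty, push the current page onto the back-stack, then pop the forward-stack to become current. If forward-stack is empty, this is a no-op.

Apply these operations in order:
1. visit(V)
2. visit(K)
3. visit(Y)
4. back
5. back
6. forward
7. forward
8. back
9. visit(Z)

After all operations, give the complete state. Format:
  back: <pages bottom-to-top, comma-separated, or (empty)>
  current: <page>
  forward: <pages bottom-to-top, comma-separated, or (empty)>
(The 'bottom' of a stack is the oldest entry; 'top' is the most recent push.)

Answer: back: HOME,V,K
current: Z
forward: (empty)

Derivation:
After 1 (visit(V)): cur=V back=1 fwd=0
After 2 (visit(K)): cur=K back=2 fwd=0
After 3 (visit(Y)): cur=Y back=3 fwd=0
After 4 (back): cur=K back=2 fwd=1
After 5 (back): cur=V back=1 fwd=2
After 6 (forward): cur=K back=2 fwd=1
After 7 (forward): cur=Y back=3 fwd=0
After 8 (back): cur=K back=2 fwd=1
After 9 (visit(Z)): cur=Z back=3 fwd=0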